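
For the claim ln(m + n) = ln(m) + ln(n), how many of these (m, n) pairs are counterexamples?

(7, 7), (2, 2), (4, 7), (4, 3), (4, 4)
Testing each pair:
(7, 7): LHS = ln(14) ≈ 2.639, RHS = 2·ln(7) ≈ 3.892 → counterexample
(2, 2): LHS = ln(4) ≈ 1.386, RHS = 2·ln(2) ≈ 1.386 → satisfies claim
(4, 7): LHS = ln(11) ≈ 2.398, RHS = ln(4) + ln(7) ≈ 3.332 → counterexample
(4, 3): LHS = ln(7) ≈ 1.946, RHS = ln(3) + ln(4) ≈ 2.485 → counterexample
(4, 4): LHS = ln(8) ≈ 2.079, RHS = 2·ln(4) ≈ 2.773 → counterexample

That makes 4 counterexamples.

Answer: 4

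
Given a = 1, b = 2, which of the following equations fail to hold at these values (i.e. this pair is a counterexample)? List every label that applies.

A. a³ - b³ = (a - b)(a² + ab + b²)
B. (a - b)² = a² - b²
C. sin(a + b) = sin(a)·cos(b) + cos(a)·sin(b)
Evaluating each claim at the given values:
A. LHS = -7, RHS = -7 → holds here (LHS = RHS)
B. LHS = 1, RHS = -3 → fails here (LHS ≠ RHS)
C. LHS = sin(3) ≈ 0.1411, RHS = sin(1)·cos(2) + sin(2)·cos(1) ≈ 0.1411 → holds here (LHS = RHS)

Answer: B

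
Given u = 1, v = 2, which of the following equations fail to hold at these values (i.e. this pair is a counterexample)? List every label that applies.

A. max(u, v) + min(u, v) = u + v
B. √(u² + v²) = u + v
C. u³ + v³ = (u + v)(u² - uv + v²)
Evaluating each claim at the given values:
A. LHS = 3, RHS = 3 → holds here (LHS = RHS)
B. LHS = √(5) ≈ 2.236, RHS = 3 → fails here (LHS ≠ RHS)
C. LHS = 9, RHS = 9 → holds here (LHS = RHS)

Answer: B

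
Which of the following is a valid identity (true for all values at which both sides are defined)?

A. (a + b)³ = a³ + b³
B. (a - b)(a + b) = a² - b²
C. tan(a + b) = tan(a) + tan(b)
B

A: fails at (3, 3) — LHS = 216, RHS = 54.
B: holds — e.g. at (1, 3), both sides equal -8.
C: fails at (3, 4) — LHS = tan(7) ≈ 0.8714, RHS = tan(3) + tan(4) ≈ 1.015.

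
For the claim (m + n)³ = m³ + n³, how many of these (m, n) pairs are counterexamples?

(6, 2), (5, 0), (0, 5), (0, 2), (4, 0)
Testing each pair:
(6, 2): LHS = 512, RHS = 224 → counterexample
(5, 0): LHS = 125, RHS = 125 → satisfies claim
(0, 5): LHS = 125, RHS = 125 → satisfies claim
(0, 2): LHS = 8, RHS = 8 → satisfies claim
(4, 0): LHS = 64, RHS = 64 → satisfies claim

That makes 1 counterexample.

Answer: 1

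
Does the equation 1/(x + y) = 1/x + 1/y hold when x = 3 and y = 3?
Fails

Substituting x = 3, y = 3:

LHS = 1/(3 + 3) = 1/6
RHS = 1/3 + 1/3 = 2/3

LHS ≠ RHS, so the equation does not hold at this point.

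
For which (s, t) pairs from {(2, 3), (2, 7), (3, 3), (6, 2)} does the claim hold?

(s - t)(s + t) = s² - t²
Testing each pair:
(2, 3): LHS = -5, RHS = -5 → holds
(2, 7): LHS = -45, RHS = -45 → holds
(3, 3): LHS = 0, RHS = 0 → holds
(6, 2): LHS = 32, RHS = 32 → holds

Every pair satisfies the claim.

Answer: All pairs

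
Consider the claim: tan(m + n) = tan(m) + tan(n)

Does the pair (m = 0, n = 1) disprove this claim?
No

Substituting m = 0, n = 1:
LHS = tan(0 + 1) = tan(1) ≈ 1.557
RHS = tan(0) + tan(1) = tan(1) ≈ 1.557

The sides agree, so this pair does not disprove the claim.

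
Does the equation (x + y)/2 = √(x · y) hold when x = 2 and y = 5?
Substituting x = 2, y = 5:

LHS = (2 + 5)/2 = 7/2
RHS = √(2 · 5) = √(10) ≈ 3.162

LHS ≠ RHS, so the equation does not hold at this point.

Answer: Fails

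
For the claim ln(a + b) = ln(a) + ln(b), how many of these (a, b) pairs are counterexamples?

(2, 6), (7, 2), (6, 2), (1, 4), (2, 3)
5

Testing each pair:
(2, 6): LHS = ln(8) ≈ 2.079, RHS = ln(2) + ln(6) ≈ 2.485 → counterexample
(7, 2): LHS = ln(9) ≈ 2.197, RHS = ln(2) + ln(7) ≈ 2.639 → counterexample
(6, 2): LHS = ln(8) ≈ 2.079, RHS = ln(2) + ln(6) ≈ 2.485 → counterexample
(1, 4): LHS = ln(5) ≈ 1.609, RHS = ln(4) ≈ 1.386 → counterexample
(2, 3): LHS = ln(5) ≈ 1.609, RHS = ln(2) + ln(3) ≈ 1.792 → counterexample

That makes 5 counterexamples.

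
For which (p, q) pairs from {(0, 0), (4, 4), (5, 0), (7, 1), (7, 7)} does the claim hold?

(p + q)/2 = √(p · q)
Testing each pair:
(0, 0): LHS = 0, RHS = 0 → holds
(4, 4): LHS = 4, RHS = 4 → holds
(5, 0): LHS = 5/2, RHS = 0 → fails
(7, 1): LHS = 4, RHS = √(7) ≈ 2.646 → fails
(7, 7): LHS = 7, RHS = 7 → holds

3 of 5 pairs satisfy the claim.

Answer: (0, 0), (4, 4), (7, 7)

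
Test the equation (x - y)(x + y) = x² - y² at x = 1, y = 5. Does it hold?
Holds

Substituting x = 1, y = 5:

LHS = (1 - 5)(1 + 5) = -24
RHS = 1² - 5² = -24

LHS = RHS, so the equation holds at this point.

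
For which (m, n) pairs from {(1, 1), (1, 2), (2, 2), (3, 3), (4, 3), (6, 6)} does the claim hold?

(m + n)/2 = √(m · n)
Testing each pair:
(1, 1): LHS = 1, RHS = 1 → holds
(1, 2): LHS = 3/2, RHS = √(2) ≈ 1.414 → fails
(2, 2): LHS = 2, RHS = 2 → holds
(3, 3): LHS = 3, RHS = 3 → holds
(4, 3): LHS = 7/2, RHS = 2·√(3) ≈ 3.464 → fails
(6, 6): LHS = 6, RHS = 6 → holds

4 of 6 pairs satisfy the claim.

Answer: (1, 1), (2, 2), (3, 3), (6, 6)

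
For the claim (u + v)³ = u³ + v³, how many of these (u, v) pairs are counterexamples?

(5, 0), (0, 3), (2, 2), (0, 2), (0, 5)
1

Testing each pair:
(5, 0): LHS = 125, RHS = 125 → satisfies claim
(0, 3): LHS = 27, RHS = 27 → satisfies claim
(2, 2): LHS = 64, RHS = 16 → counterexample
(0, 2): LHS = 8, RHS = 8 → satisfies claim
(0, 5): LHS = 125, RHS = 125 → satisfies claim

That makes 1 counterexample.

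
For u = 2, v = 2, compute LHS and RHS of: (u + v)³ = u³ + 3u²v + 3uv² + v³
LHS = (2 + 2)³ = 64
RHS = 2³ + 3·2²·2 + 3·2·2² + 2³ = 64

LHS = RHS: the two sides agree.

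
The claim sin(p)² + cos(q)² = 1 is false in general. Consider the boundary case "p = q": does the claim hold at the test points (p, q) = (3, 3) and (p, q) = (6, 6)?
Yes, holds at both test points

At (3, 3): LHS = sin(3)² + cos(3)² = 1, RHS = 1 → equal
At (6, 6): LHS = sin(6)² + cos(6)² = 1, RHS = 1 → equal

So the claim does hold at both of these boundary points, even though it is not an identity.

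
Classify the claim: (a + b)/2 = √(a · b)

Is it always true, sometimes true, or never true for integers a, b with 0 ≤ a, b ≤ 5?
Sometimes true

It holds at (a, b) = (2, 2) (both sides equal 2), but fails at (a, b) = (3, 2) (LHS = 5/2, RHS = √(6) ≈ 2.449).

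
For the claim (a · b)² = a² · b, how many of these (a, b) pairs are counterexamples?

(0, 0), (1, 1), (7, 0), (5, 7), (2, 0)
1

Testing each pair:
(0, 0): LHS = 0, RHS = 0 → satisfies claim
(1, 1): LHS = 1, RHS = 1 → satisfies claim
(7, 0): LHS = 0, RHS = 0 → satisfies claim
(5, 7): LHS = 1225, RHS = 175 → counterexample
(2, 0): LHS = 0, RHS = 0 → satisfies claim

That makes 1 counterexample.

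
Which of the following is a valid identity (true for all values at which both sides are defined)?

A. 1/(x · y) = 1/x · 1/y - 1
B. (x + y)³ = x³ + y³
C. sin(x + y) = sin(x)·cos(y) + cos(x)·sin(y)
C

A: fails at (1, 3) — LHS = 1/3, RHS = -2/3.
B: fails at (4, 6) — LHS = 1000, RHS = 280.
C: holds — e.g. at (2, 2), both sides equal sin(4) ≈ -0.7568.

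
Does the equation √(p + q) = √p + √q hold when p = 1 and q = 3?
Substituting p = 1, q = 3:

LHS = √(1 + 3) = 2
RHS = √1 + √3 = 1 + √(3) ≈ 2.732

LHS ≠ RHS, so the equation does not hold at this point.

Answer: Fails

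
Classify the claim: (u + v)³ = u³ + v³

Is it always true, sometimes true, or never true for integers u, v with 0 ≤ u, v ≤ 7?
It holds at (u, v) = (0, 7) (both sides equal 343), but fails at (u, v) = (2, 2) (LHS = 64, RHS = 16).

Answer: Sometimes true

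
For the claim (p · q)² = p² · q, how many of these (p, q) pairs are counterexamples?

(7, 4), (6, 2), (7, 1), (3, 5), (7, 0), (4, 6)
4

Testing each pair:
(7, 4): LHS = 784, RHS = 196 → counterexample
(6, 2): LHS = 144, RHS = 72 → counterexample
(7, 1): LHS = 49, RHS = 49 → satisfies claim
(3, 5): LHS = 225, RHS = 45 → counterexample
(7, 0): LHS = 0, RHS = 0 → satisfies claim
(4, 6): LHS = 576, RHS = 96 → counterexample

That makes 4 counterexamples.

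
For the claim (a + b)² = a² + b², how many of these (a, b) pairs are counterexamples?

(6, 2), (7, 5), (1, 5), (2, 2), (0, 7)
4

Testing each pair:
(6, 2): LHS = 64, RHS = 40 → counterexample
(7, 5): LHS = 144, RHS = 74 → counterexample
(1, 5): LHS = 36, RHS = 26 → counterexample
(2, 2): LHS = 16, RHS = 8 → counterexample
(0, 7): LHS = 49, RHS = 49 → satisfies claim

That makes 4 counterexamples.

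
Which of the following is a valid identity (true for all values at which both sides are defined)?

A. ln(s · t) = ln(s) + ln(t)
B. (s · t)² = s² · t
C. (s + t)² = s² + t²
A: holds — e.g. at (2, 5), both sides equal ln(10) ≈ 2.303.
B: fails at (3, 3) — LHS = 81, RHS = 27.
C: fails at (3, 4) — LHS = 49, RHS = 25.

Answer: A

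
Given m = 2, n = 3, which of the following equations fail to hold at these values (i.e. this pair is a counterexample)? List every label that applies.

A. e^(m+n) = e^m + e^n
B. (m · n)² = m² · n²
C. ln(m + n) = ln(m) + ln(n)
A, C

Evaluating each claim at the given values:
A. LHS = e^5 ≈ 148.4, RHS = e^2 + e^3 ≈ 27.47 → fails here (LHS ≠ RHS)
B. LHS = 36, RHS = 36 → holds here (LHS = RHS)
C. LHS = ln(5) ≈ 1.609, RHS = ln(2) + ln(3) ≈ 1.792 → fails here (LHS ≠ RHS)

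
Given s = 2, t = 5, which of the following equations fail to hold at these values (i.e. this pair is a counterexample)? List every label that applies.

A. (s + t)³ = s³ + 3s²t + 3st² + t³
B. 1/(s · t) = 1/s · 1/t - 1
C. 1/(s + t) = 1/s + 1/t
B, C

Evaluating each claim at the given values:
A. LHS = 343, RHS = 343 → holds here (LHS = RHS)
B. LHS = 1/10, RHS = -9/10 → fails here (LHS ≠ RHS)
C. LHS = 1/7, RHS = 7/10 → fails here (LHS ≠ RHS)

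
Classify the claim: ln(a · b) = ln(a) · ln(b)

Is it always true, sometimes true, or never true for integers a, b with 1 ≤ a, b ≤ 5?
It holds at (a, b) = (1, 1) (both sides equal 0), but fails at (a, b) = (5, 4) (LHS = ln(20) ≈ 2.996, RHS = ln(4)·ln(5) ≈ 2.231).

Answer: Sometimes true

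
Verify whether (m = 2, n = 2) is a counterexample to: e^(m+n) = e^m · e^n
No

Substituting m = 2, n = 2:
LHS = e^(2+2) = e^4 ≈ 54.6
RHS = e^2 · e^2 = e^4 ≈ 54.6

The sides agree, so this pair does not disprove the claim.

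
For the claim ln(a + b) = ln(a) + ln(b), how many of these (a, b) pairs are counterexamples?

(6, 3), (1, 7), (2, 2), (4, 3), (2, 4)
Testing each pair:
(6, 3): LHS = ln(9) ≈ 2.197, RHS = ln(3) + ln(6) ≈ 2.89 → counterexample
(1, 7): LHS = ln(8) ≈ 2.079, RHS = ln(7) ≈ 1.946 → counterexample
(2, 2): LHS = ln(4) ≈ 1.386, RHS = 2·ln(2) ≈ 1.386 → satisfies claim
(4, 3): LHS = ln(7) ≈ 1.946, RHS = ln(3) + ln(4) ≈ 2.485 → counterexample
(2, 4): LHS = ln(6) ≈ 1.792, RHS = ln(2) + ln(4) ≈ 2.079 → counterexample

That makes 4 counterexamples.

Answer: 4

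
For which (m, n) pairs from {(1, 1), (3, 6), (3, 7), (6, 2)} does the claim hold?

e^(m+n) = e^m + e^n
None

Testing each pair:
(1, 1): LHS = e^2 ≈ 7.389, RHS = 2·e ≈ 5.437 → fails
(3, 6): LHS = e^9 ≈ 8103, RHS = e^3 + e^6 ≈ 423.5 → fails
(3, 7): LHS = e^10 ≈ 22026.5, RHS = e^3 + e^7 ≈ 1117 → fails
(6, 2): LHS = e^8 ≈ 2981, RHS = e^2 + e^6 ≈ 410.8 → fails

No pair satisfies the claim.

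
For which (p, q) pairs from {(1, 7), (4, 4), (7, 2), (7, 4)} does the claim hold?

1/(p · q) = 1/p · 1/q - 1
None

Testing each pair:
(1, 7): LHS = 1/7, RHS = -6/7 → fails
(4, 4): LHS = 1/16, RHS = -15/16 → fails
(7, 2): LHS = 1/14, RHS = -13/14 → fails
(7, 4): LHS = 1/28, RHS = -27/28 → fails

No pair satisfies the claim.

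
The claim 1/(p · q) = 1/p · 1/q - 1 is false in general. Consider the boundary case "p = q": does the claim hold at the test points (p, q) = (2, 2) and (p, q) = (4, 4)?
No, fails at both test points

At (2, 2): LHS = 1/4 ≠ RHS = -3/4
At (4, 4): LHS = 1/16 ≠ RHS = -15/16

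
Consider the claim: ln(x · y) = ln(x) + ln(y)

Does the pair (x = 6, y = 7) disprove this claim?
Substituting x = 6, y = 7:
LHS = ln(6 · 7) = ln(42) ≈ 3.738
RHS = ln(6) + ln(7) ≈ 3.738

The sides agree, so this pair does not disprove the claim.

Answer: No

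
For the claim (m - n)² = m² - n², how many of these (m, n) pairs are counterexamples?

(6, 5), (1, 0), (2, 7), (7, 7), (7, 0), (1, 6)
3

Testing each pair:
(6, 5): LHS = 1, RHS = 11 → counterexample
(1, 0): LHS = 1, RHS = 1 → satisfies claim
(2, 7): LHS = 25, RHS = -45 → counterexample
(7, 7): LHS = 0, RHS = 0 → satisfies claim
(7, 0): LHS = 49, RHS = 49 → satisfies claim
(1, 6): LHS = 25, RHS = -35 → counterexample

That makes 3 counterexamples.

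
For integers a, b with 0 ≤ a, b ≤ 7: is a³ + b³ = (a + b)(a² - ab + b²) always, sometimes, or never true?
The identity holds for every pair in the range. For instance at (a, b) = (5, 4): both sides equal 189.

Answer: Always true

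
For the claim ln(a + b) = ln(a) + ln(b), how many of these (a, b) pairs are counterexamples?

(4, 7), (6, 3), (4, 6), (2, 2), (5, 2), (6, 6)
Testing each pair:
(4, 7): LHS = ln(11) ≈ 2.398, RHS = ln(4) + ln(7) ≈ 3.332 → counterexample
(6, 3): LHS = ln(9) ≈ 2.197, RHS = ln(3) + ln(6) ≈ 2.89 → counterexample
(4, 6): LHS = ln(10) ≈ 2.303, RHS = ln(4) + ln(6) ≈ 3.178 → counterexample
(2, 2): LHS = ln(4) ≈ 1.386, RHS = 2·ln(2) ≈ 1.386 → satisfies claim
(5, 2): LHS = ln(7) ≈ 1.946, RHS = ln(2) + ln(5) ≈ 2.303 → counterexample
(6, 6): LHS = ln(12) ≈ 2.485, RHS = 2·ln(6) ≈ 3.584 → counterexample

That makes 5 counterexamples.

Answer: 5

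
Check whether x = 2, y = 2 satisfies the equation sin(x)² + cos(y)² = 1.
Substituting x = 2, y = 2:

LHS = sin(2)² + cos(2)² = 1
RHS = 1

LHS = RHS, so the equation holds at this point.

Answer: Holds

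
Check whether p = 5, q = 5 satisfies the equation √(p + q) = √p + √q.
Fails

Substituting p = 5, q = 5:

LHS = √(5 + 5) = √(10) ≈ 3.162
RHS = √5 + √5 = 2·√(5) ≈ 4.472

LHS ≠ RHS, so the equation does not hold at this point.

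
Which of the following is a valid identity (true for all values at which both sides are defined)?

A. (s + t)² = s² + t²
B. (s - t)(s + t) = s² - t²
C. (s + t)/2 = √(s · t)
A: fails at (2, 2) — LHS = 16, RHS = 8.
B: holds — e.g. at (2, 2), both sides equal 0.
C: fails at (4, 5) — LHS = 9/2, RHS = 2·√(5) ≈ 4.472.

Answer: B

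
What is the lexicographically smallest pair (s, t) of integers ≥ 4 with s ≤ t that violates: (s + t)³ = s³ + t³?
Substituting (4, 4) into the claim:
LHS = (4 + 4)³ = 512
RHS = 4³ + 4³ = 128

Since LHS ≠ RHS, this pair disproves the claim, and no lexicographically smaller pair (s ≤ t, integers ≥ 4) does.

For instance (8, 8) is also a counterexample (LHS = 4096, RHS = 1024), but it's lexicographically larger.

Answer: (s, t) = (4, 4)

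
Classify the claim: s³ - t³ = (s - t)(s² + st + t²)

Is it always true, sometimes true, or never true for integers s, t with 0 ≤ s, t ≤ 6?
Always true

The identity holds for every pair in the range. For instance at (s, t) = (2, 4): both sides equal -56.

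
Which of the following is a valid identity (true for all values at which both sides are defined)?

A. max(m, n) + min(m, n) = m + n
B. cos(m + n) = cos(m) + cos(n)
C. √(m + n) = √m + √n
A

A: holds — e.g. at (5, 8), both sides equal 13.
B: fails at (2, 2) — LHS = cos(4) ≈ -0.6536, RHS = 2·cos(2) ≈ -0.8323.
C: fails at (4, 4) — LHS = 2·√(2) ≈ 2.828, RHS = 4.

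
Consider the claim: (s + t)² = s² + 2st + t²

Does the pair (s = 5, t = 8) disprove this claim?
Substituting s = 5, t = 8:
LHS = (5 + 8)² = 169
RHS = 5² + 2·5·8 + 8² = 169

The sides agree, so this pair does not disprove the claim.

Answer: No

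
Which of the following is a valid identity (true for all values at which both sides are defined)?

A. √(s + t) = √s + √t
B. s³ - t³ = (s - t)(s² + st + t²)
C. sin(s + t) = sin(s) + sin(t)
B

A: fails at (3, 5) — LHS = 2·√(2) ≈ 2.828, RHS = √(3) + √(5) ≈ 3.968.
B: holds — e.g. at (3, 5), both sides equal -98.
C: fails at (6, 7) — LHS = sin(13) ≈ 0.4202, RHS = sin(6) + sin(7) ≈ 0.3776.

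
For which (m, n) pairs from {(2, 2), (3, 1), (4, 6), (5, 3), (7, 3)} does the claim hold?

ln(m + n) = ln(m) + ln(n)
(2, 2)

Testing each pair:
(2, 2): LHS = ln(4) ≈ 1.386, RHS = 2·ln(2) ≈ 1.386 → holds
(3, 1): LHS = ln(4) ≈ 1.386, RHS = ln(3) ≈ 1.099 → fails
(4, 6): LHS = ln(10) ≈ 2.303, RHS = ln(4) + ln(6) ≈ 3.178 → fails
(5, 3): LHS = ln(8) ≈ 2.079, RHS = ln(3) + ln(5) ≈ 2.708 → fails
(7, 3): LHS = ln(10) ≈ 2.303, RHS = ln(3) + ln(7) ≈ 3.045 → fails

1 of 5 pairs satisfies the claim.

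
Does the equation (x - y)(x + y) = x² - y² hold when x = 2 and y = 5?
Substituting x = 2, y = 5:

LHS = (2 - 5)(2 + 5) = -21
RHS = 2² - 5² = -21

LHS = RHS, so the equation holds at this point.

Answer: Holds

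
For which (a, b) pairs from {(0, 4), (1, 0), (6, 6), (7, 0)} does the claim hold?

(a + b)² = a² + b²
(0, 4), (1, 0), (7, 0)

Testing each pair:
(0, 4): LHS = 16, RHS = 16 → holds
(1, 0): LHS = 1, RHS = 1 → holds
(6, 6): LHS = 144, RHS = 72 → fails
(7, 0): LHS = 49, RHS = 49 → holds

3 of 4 pairs satisfy the claim.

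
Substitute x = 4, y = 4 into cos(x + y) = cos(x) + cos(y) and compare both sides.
LHS = cos(4 + 4) = cos(8) ≈ -0.1455
RHS = cos(4) + cos(4) = 2·cos(4) ≈ -1.307

LHS ≠ RHS (they differ by about 1.162), so the equation does not hold here.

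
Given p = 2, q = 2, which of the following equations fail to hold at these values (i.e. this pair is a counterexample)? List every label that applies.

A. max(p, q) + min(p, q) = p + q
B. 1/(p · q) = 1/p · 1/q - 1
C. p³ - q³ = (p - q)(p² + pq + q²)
B

Evaluating each claim at the given values:
A. LHS = 4, RHS = 4 → holds here (LHS = RHS)
B. LHS = 1/4, RHS = -3/4 → fails here (LHS ≠ RHS)
C. LHS = 0, RHS = 0 → holds here (LHS = RHS)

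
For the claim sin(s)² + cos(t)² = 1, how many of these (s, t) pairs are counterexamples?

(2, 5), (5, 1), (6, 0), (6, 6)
Testing each pair:
(2, 5): LHS = cos(5)² + sin(2)² ≈ 0.9073, RHS = 1 → counterexample
(5, 1): LHS = cos(1)² + sin(5)² ≈ 1.211, RHS = 1 → counterexample
(6, 0): LHS = sin(6)² + 1 ≈ 1.078, RHS = 1 → counterexample
(6, 6): LHS = sin(6)² + cos(6)² = 1, RHS = 1 → satisfies claim

That makes 3 counterexamples.

Answer: 3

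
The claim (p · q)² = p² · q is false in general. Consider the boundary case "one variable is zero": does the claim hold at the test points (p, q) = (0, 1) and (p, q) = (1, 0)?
Yes, holds at both test points

At (0, 1): LHS = 0, RHS = 0 → equal
At (1, 0): LHS = 0, RHS = 0 → equal

So the claim does hold at both of these boundary points, even though it is not an identity.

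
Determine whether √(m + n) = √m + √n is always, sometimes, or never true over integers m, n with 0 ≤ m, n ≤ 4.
Sometimes true

It holds at (m, n) = (0, 1) (both sides equal 1), but fails at (m, n) = (2, 1) (LHS = √(3) ≈ 1.732, RHS = 1 + √(2) ≈ 2.414).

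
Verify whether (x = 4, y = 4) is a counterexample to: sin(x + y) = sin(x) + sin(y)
Substituting x = 4, y = 4:
LHS = sin(4 + 4) = sin(8) ≈ 0.9894
RHS = sin(4) + sin(4) = 2·sin(4) ≈ -1.514

Since LHS ≠ RHS, this pair disproves the claim.

Answer: Yes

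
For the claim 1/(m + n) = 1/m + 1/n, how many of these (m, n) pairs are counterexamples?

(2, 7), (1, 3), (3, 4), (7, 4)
Testing each pair:
(2, 7): LHS = 1/9, RHS = 9/14 → counterexample
(1, 3): LHS = 1/4, RHS = 4/3 → counterexample
(3, 4): LHS = 1/7, RHS = 7/12 → counterexample
(7, 4): LHS = 1/11, RHS = 11/28 → counterexample

That makes 4 counterexamples.

Answer: 4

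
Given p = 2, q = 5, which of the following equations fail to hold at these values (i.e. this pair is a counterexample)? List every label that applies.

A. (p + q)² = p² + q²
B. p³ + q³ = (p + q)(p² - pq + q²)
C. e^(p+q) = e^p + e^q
A, C

Evaluating each claim at the given values:
A. LHS = 49, RHS = 29 → fails here (LHS ≠ RHS)
B. LHS = 133, RHS = 133 → holds here (LHS = RHS)
C. LHS = e^7 ≈ 1097, RHS = e^2 + e^5 ≈ 155.8 → fails here (LHS ≠ RHS)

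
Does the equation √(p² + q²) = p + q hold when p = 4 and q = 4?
Substituting p = 4, q = 4:

LHS = √(4² + 4²) = 4·√(2) ≈ 5.657
RHS = 4 + 4 = 8

LHS ≠ RHS, so the equation does not hold at this point.

Answer: Fails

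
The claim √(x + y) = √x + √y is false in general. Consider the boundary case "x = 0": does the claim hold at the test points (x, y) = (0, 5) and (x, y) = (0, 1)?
Yes, holds at both test points

At (0, 5): LHS = √(5) ≈ 2.236, RHS = √(5) ≈ 2.236 → equal
At (0, 1): LHS = 1, RHS = 1 → equal

So the claim does hold at both of these boundary points, even though it is not an identity.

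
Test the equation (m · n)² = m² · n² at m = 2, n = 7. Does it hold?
Holds

Substituting m = 2, n = 7:

LHS = (2 · 7)² = 196
RHS = 2² · 7² = 196

LHS = RHS, so the equation holds at this point.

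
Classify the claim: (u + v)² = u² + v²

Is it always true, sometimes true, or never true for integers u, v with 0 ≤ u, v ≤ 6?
It holds at (u, v) = (0, 5) (both sides equal 25), but fails at (u, v) = (5, 1) (LHS = 36, RHS = 26).

Answer: Sometimes true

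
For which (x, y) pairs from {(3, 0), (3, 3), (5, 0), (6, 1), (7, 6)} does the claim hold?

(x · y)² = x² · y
(3, 0), (5, 0), (6, 1)

Testing each pair:
(3, 0): LHS = 0, RHS = 0 → holds
(3, 3): LHS = 81, RHS = 27 → fails
(5, 0): LHS = 0, RHS = 0 → holds
(6, 1): LHS = 36, RHS = 36 → holds
(7, 6): LHS = 1764, RHS = 294 → fails

3 of 5 pairs satisfy the claim.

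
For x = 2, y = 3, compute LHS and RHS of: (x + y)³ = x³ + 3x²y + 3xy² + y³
LHS = (2 + 3)³ = 125
RHS = 2³ + 3·2²·3 + 3·2·3² + 3³ = 125

LHS = RHS: the two sides agree.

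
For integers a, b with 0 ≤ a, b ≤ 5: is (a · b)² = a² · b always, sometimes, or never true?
It holds at (a, b) = (0, 1) (both sides equal 0), but fails at (a, b) = (4, 4) (LHS = 256, RHS = 64).

Answer: Sometimes true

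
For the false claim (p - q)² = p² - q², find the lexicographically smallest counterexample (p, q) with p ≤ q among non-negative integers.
At (0, 0): both sides equal 0, so it holds there.

Substituting (0, 1) into the claim:
LHS = (0 - 1)² = 1
RHS = 0² - 1² = -1

Since LHS ≠ RHS, this pair disproves the claim, and no lexicographically smaller pair (p ≤ q, non-negative integers) does.

For instance (2, 6) is also a counterexample (LHS = 16, RHS = -32), but it's lexicographically larger.

Answer: (p, q) = (0, 1)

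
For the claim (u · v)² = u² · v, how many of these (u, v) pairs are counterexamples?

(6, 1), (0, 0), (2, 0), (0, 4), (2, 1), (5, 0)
0

Testing each pair:
(6, 1): LHS = 36, RHS = 36 → satisfies claim
(0, 0): LHS = 0, RHS = 0 → satisfies claim
(2, 0): LHS = 0, RHS = 0 → satisfies claim
(0, 4): LHS = 0, RHS = 0 → satisfies claim
(2, 1): LHS = 4, RHS = 4 → satisfies claim
(5, 0): LHS = 0, RHS = 0 → satisfies claim

That makes 0 counterexamples.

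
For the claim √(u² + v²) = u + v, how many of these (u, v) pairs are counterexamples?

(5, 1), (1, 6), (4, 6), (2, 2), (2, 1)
Testing each pair:
(5, 1): LHS = √(26) ≈ 5.099, RHS = 6 → counterexample
(1, 6): LHS = √(37) ≈ 6.083, RHS = 7 → counterexample
(4, 6): LHS = 2·√(13) ≈ 7.211, RHS = 10 → counterexample
(2, 2): LHS = 2·√(2) ≈ 2.828, RHS = 4 → counterexample
(2, 1): LHS = √(5) ≈ 2.236, RHS = 3 → counterexample

That makes 5 counterexamples.

Answer: 5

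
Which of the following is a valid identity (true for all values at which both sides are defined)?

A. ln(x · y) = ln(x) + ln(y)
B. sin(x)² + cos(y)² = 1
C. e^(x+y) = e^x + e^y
A

A: holds — e.g. at (2, 3), both sides equal ln(6) ≈ 1.792.
B: fails at (1, 3) — LHS = sin(1)² + cos(3)² ≈ 1.688, RHS = 1.
C: fails at (0, 1) — LHS = e ≈ 2.718, RHS = 1 + e ≈ 3.718.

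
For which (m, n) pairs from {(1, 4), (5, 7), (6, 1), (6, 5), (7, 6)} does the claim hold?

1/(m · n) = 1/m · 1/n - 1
Testing each pair:
(1, 4): LHS = 1/4, RHS = -3/4 → fails
(5, 7): LHS = 1/35, RHS = -34/35 → fails
(6, 1): LHS = 1/6, RHS = -5/6 → fails
(6, 5): LHS = 1/30, RHS = -29/30 → fails
(7, 6): LHS = 1/42, RHS = -41/42 → fails

No pair satisfies the claim.

Answer: None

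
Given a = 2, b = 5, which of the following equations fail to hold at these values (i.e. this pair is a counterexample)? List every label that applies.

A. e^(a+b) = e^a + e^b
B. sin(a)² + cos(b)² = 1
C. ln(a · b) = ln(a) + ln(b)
Evaluating each claim at the given values:
A. LHS = e^7 ≈ 1097, RHS = e^2 + e^5 ≈ 155.8 → fails here (LHS ≠ RHS)
B. LHS = cos(5)² + sin(2)² ≈ 0.9073, RHS = 1 → fails here (LHS ≠ RHS)
C. LHS = ln(10) ≈ 2.303, RHS = ln(2) + ln(5) ≈ 2.303 → holds here (LHS = RHS)

Answer: A, B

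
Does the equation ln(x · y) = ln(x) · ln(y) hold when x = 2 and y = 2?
Fails

Substituting x = 2, y = 2:

LHS = ln(2 · 2) = ln(4) ≈ 1.386
RHS = ln(2) · ln(2) = ln(2)² ≈ 0.4805

LHS ≠ RHS, so the equation does not hold at this point.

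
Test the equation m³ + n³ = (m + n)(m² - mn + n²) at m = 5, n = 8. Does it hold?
Substituting m = 5, n = 8:

LHS = 5³ + 8³ = 637
RHS = (5 + 8)(5² - 5·8 + 8²) = 637

LHS = RHS, so the equation holds at this point.

Answer: Holds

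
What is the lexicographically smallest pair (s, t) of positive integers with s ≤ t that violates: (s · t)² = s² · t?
(s, t) = (1, 2)

Substituting (1, 2) into the claim:
LHS = (1 · 2)² = 4
RHS = 1² · 2 = 2

Since LHS ≠ RHS, this pair disproves the claim, and no lexicographically smaller pair (s ≤ t, positive integers) does.

For instance (6, 7) is also a counterexample (LHS = 1764, RHS = 252), but it's lexicographically larger.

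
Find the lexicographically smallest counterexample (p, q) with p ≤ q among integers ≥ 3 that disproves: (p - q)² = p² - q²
Substituting (3, 4) into the claim:
LHS = (3 - 4)² = 1
RHS = 3² - 4² = -7

Since LHS ≠ RHS, this pair disproves the claim, and no lexicographically smaller pair (p ≤ q, integers ≥ 3) does.

For instance (4, 9) is also a counterexample (LHS = 25, RHS = -65), but it's lexicographically larger.

Answer: (p, q) = (3, 4)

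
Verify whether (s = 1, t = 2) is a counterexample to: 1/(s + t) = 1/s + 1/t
Substituting s = 1, t = 2:
LHS = 1/(1 + 2) = 1/3
RHS = 1/1 + 1/2 = 3/2

Since LHS ≠ RHS, this pair disproves the claim.

Answer: Yes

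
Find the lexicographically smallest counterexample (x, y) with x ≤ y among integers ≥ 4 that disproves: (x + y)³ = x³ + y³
Substituting (4, 4) into the claim:
LHS = (4 + 4)³ = 512
RHS = 4³ + 4³ = 128

Since LHS ≠ RHS, this pair disproves the claim, and no lexicographically smaller pair (x ≤ y, integers ≥ 4) does.

For instance (9, 9) is also a counterexample (LHS = 5832, RHS = 1458), but it's lexicographically larger.

Answer: (x, y) = (4, 4)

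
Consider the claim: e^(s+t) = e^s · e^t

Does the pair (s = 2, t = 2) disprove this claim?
Substituting s = 2, t = 2:
LHS = e^(2+2) = e^4 ≈ 54.6
RHS = e^2 · e^2 = e^4 ≈ 54.6

The sides agree, so this pair does not disprove the claim.

Answer: No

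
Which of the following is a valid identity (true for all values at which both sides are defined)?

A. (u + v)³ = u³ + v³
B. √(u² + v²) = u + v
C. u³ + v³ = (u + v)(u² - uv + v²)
A: fails at (1, 5) — LHS = 216, RHS = 126.
B: fails at (5, 8) — LHS = √(89) ≈ 9.434, RHS = 13.
C: holds — e.g. at (5, 8), both sides equal 637.

Answer: C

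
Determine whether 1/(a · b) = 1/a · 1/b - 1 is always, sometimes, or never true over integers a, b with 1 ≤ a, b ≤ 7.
The claim fails for every pair in the range. For instance at (a, b) = (5, 6): LHS = 1/30, RHS = -29/30.

Answer: Never true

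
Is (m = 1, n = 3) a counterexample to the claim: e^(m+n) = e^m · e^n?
Substituting m = 1, n = 3:
LHS = e^(1+3) = e^4 ≈ 54.6
RHS = e^1 · e^3 = e^4 ≈ 54.6

The sides agree, so this pair does not disprove the claim.

Answer: No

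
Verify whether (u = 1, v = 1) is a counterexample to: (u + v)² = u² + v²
Yes

Substituting u = 1, v = 1:
LHS = (1 + 1)² = 4
RHS = 1² + 1² = 2

Since LHS ≠ RHS, this pair disproves the claim.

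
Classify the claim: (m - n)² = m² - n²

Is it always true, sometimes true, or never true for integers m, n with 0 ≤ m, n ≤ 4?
It holds at (m, n) = (1, 1) (both sides equal 0), but fails at (m, n) = (2, 4) (LHS = 4, RHS = -12).

Answer: Sometimes true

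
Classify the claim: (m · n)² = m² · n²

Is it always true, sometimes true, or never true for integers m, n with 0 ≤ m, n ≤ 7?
Always true

The identity holds for every pair in the range. For instance at (m, n) = (4, 7): both sides equal 784.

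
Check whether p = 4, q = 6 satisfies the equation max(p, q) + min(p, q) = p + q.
Holds

Substituting p = 4, q = 6:

LHS = max(4, 6) + min(4, 6) = 10
RHS = 4 + 6 = 10

LHS = RHS, so the equation holds at this point.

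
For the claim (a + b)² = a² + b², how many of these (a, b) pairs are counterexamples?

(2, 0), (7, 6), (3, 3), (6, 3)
Testing each pair:
(2, 0): LHS = 4, RHS = 4 → satisfies claim
(7, 6): LHS = 169, RHS = 85 → counterexample
(3, 3): LHS = 36, RHS = 18 → counterexample
(6, 3): LHS = 81, RHS = 45 → counterexample

That makes 3 counterexamples.

Answer: 3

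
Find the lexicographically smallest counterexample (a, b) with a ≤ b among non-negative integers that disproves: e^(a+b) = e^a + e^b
Substituting (0, 0) into the claim:
LHS = e^(0+0) = 1
RHS = e^0 + e^0 = 2

Since LHS ≠ RHS, this pair disproves the claim, and no lexicographically smaller pair (a ≤ b, non-negative integers) does.

For instance (4, 5) is also a counterexample (LHS = e^9 ≈ 8103, RHS = e^4 + e^5 ≈ 203), but it's lexicographically larger.

Answer: (a, b) = (0, 0)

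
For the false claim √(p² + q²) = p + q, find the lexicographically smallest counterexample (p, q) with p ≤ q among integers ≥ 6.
(p, q) = (6, 6)

Substituting (6, 6) into the claim:
LHS = √(6² + 6²) = 6·√(2) ≈ 8.485
RHS = 6 + 6 = 12

Since LHS ≠ RHS, this pair disproves the claim, and no lexicographically smaller pair (p ≤ q, integers ≥ 6) does.

For instance (12, 12) is also a counterexample (LHS = 12·√(2) ≈ 16.97, RHS = 24), but it's lexicographically larger.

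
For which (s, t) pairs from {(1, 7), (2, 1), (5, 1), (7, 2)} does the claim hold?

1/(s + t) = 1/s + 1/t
Testing each pair:
(1, 7): LHS = 1/8, RHS = 8/7 → fails
(2, 1): LHS = 1/3, RHS = 3/2 → fails
(5, 1): LHS = 1/6, RHS = 6/5 → fails
(7, 2): LHS = 1/9, RHS = 9/14 → fails

No pair satisfies the claim.

Answer: None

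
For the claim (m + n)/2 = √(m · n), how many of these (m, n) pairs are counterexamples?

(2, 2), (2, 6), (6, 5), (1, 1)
Testing each pair:
(2, 2): LHS = 2, RHS = 2 → satisfies claim
(2, 6): LHS = 4, RHS = 2·√(3) ≈ 3.464 → counterexample
(6, 5): LHS = 11/2, RHS = √(30) ≈ 5.477 → counterexample
(1, 1): LHS = 1, RHS = 1 → satisfies claim

That makes 2 counterexamples.

Answer: 2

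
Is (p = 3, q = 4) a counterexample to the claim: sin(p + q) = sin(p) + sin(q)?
Substituting p = 3, q = 4:
LHS = sin(3 + 4) = sin(7) ≈ 0.657
RHS = sin(3) + sin(4) ≈ -0.6157

Since LHS ≠ RHS, this pair disproves the claim.

Answer: Yes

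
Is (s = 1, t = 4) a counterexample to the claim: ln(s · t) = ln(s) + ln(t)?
No

Substituting s = 1, t = 4:
LHS = ln(1 · 4) = ln(4) ≈ 1.386
RHS = ln(1) + ln(4) = ln(4) ≈ 1.386

The sides agree, so this pair does not disprove the claim.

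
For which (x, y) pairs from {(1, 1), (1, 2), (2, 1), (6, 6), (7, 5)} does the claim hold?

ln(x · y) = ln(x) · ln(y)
Testing each pair:
(1, 1): LHS = 0, RHS = 0 → holds
(1, 2): LHS = ln(2) ≈ 0.6931, RHS = 0 → fails
(2, 1): LHS = ln(2) ≈ 0.6931, RHS = 0 → fails
(6, 6): LHS = ln(36) ≈ 3.584, RHS = ln(6)² ≈ 3.21 → fails
(7, 5): LHS = ln(35) ≈ 3.555, RHS = ln(5)·ln(7) ≈ 3.132 → fails

1 of 5 pairs satisfies the claim.

Answer: (1, 1)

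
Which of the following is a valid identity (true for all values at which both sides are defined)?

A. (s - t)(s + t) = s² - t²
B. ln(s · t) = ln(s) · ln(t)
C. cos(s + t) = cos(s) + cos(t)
A: holds — e.g. at (1, 5), both sides equal -24.
B: fails at (3, 4) — LHS = ln(12) ≈ 2.485, RHS = ln(3)·ln(4) ≈ 1.523.
C: fails at (5, 5) — LHS = cos(10) ≈ -0.8391, RHS = 2·cos(5) ≈ 0.5673.

Answer: A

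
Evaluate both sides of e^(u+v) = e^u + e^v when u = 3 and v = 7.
LHS = e^(3+7) = e^10 ≈ 22026.5
RHS = e^3 + e^7 ≈ 1117

LHS ≠ RHS (they differ by about 20909.7), so the equation does not hold here.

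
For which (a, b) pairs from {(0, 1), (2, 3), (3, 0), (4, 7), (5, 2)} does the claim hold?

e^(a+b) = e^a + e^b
None

Testing each pair:
(0, 1): LHS = e ≈ 2.718, RHS = 1 + e ≈ 3.718 → fails
(2, 3): LHS = e^5 ≈ 148.4, RHS = e^2 + e^3 ≈ 27.47 → fails
(3, 0): LHS = e^3 ≈ 20.09, RHS = 1 + e^3 ≈ 21.09 → fails
(4, 7): LHS = e^11 ≈ 59874.1, RHS = e^4 + e^7 ≈ 1151 → fails
(5, 2): LHS = e^7 ≈ 1097, RHS = e^2 + e^5 ≈ 155.8 → fails

No pair satisfies the claim.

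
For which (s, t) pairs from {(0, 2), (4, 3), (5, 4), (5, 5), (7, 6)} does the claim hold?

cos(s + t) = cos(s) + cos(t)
Testing each pair:
(0, 2): LHS = cos(2) ≈ -0.4161, RHS = cos(2) + 1 ≈ 0.5839 → fails
(4, 3): LHS = cos(7) ≈ 0.7539, RHS = cos(3) + cos(4) ≈ -1.644 → fails
(5, 4): LHS = cos(9) ≈ -0.9111, RHS = cos(4) + cos(5) ≈ -0.37 → fails
(5, 5): LHS = cos(10) ≈ -0.8391, RHS = 2·cos(5) ≈ 0.5673 → fails
(7, 6): LHS = cos(13) ≈ 0.9074, RHS = cos(7) + cos(6) ≈ 1.714 → fails

No pair satisfies the claim.

Answer: None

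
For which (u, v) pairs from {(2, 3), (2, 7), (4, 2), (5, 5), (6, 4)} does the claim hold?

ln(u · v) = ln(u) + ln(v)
All pairs

Testing each pair:
(2, 3): LHS = ln(6) ≈ 1.792, RHS = ln(2) + ln(3) ≈ 1.792 → holds
(2, 7): LHS = ln(14) ≈ 2.639, RHS = ln(2) + ln(7) ≈ 2.639 → holds
(4, 2): LHS = ln(8) ≈ 2.079, RHS = ln(2) + ln(4) ≈ 2.079 → holds
(5, 5): LHS = ln(25) ≈ 3.219, RHS = 2·ln(5) ≈ 3.219 → holds
(6, 4): LHS = ln(24) ≈ 3.178, RHS = ln(4) + ln(6) ≈ 3.178 → holds

Every pair satisfies the claim.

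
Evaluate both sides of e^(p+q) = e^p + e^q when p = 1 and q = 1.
LHS = e^(1+1) = e^2 ≈ 7.389
RHS = e^1 + e^1 = 2·e ≈ 5.437

LHS ≠ RHS (they differ by about 1.952), so the equation does not hold here.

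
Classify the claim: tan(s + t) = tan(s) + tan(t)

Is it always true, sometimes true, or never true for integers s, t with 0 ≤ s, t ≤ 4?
It holds at (s, t) = (1, 0) (both sides equal tan(1) ≈ 1.557), but fails at (s, t) = (4, 4) (LHS = tan(8) ≈ -6.8, RHS = 2·tan(4) ≈ 2.316).

Answer: Sometimes true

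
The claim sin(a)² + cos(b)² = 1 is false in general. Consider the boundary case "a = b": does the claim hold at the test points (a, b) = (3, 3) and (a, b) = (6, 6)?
Yes, holds at both test points

At (3, 3): LHS = sin(3)² + cos(3)² = 1, RHS = 1 → equal
At (6, 6): LHS = sin(6)² + cos(6)² = 1, RHS = 1 → equal

So the claim does hold at both of these boundary points, even though it is not an identity.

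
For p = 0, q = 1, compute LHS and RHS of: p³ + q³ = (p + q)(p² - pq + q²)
LHS = 0³ + 1³ = 1
RHS = (0 + 1)(0² - 0·1 + 1²) = 1

LHS = RHS: the two sides agree.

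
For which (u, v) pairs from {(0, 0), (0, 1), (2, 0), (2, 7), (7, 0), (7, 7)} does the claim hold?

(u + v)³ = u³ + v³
(0, 0), (0, 1), (2, 0), (7, 0)

Testing each pair:
(0, 0): LHS = 0, RHS = 0 → holds
(0, 1): LHS = 1, RHS = 1 → holds
(2, 0): LHS = 8, RHS = 8 → holds
(2, 7): LHS = 729, RHS = 351 → fails
(7, 0): LHS = 343, RHS = 343 → holds
(7, 7): LHS = 2744, RHS = 686 → fails

4 of 6 pairs satisfy the claim.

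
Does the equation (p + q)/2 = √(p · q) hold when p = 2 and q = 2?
Substituting p = 2, q = 2:

LHS = (2 + 2)/2 = 2
RHS = √(2 · 2) = 2

LHS = RHS, so the equation holds at this point.

Answer: Holds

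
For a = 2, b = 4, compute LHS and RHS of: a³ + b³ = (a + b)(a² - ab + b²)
LHS = 2³ + 4³ = 72
RHS = (2 + 4)(2² - 2·4 + 4²) = 72

LHS = RHS: the two sides agree.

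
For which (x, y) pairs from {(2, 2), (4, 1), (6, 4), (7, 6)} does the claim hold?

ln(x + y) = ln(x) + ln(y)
Testing each pair:
(2, 2): LHS = ln(4) ≈ 1.386, RHS = 2·ln(2) ≈ 1.386 → holds
(4, 1): LHS = ln(5) ≈ 1.609, RHS = ln(4) ≈ 1.386 → fails
(6, 4): LHS = ln(10) ≈ 2.303, RHS = ln(4) + ln(6) ≈ 3.178 → fails
(7, 6): LHS = ln(13) ≈ 2.565, RHS = ln(6) + ln(7) ≈ 3.738 → fails

1 of 4 pairs satisfies the claim.

Answer: (2, 2)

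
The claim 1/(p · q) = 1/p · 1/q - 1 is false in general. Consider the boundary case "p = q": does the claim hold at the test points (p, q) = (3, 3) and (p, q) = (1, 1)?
At (3, 3): LHS = 1/9 ≠ RHS = -8/9
At (1, 1): LHS = 1 ≠ RHS = 0

Answer: No, fails at both test points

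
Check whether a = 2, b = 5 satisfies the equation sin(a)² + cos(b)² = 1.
Fails

Substituting a = 2, b = 5:

LHS = sin(2)² + cos(5)² ≈ 0.9073
RHS = 1

LHS ≠ RHS, so the equation does not hold at this point.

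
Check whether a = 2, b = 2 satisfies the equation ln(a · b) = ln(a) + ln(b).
Substituting a = 2, b = 2:

LHS = ln(2 · 2) = ln(4) ≈ 1.386
RHS = ln(2) + ln(2) = 2·ln(2) ≈ 1.386

LHS = RHS, so the equation holds at this point.

Answer: Holds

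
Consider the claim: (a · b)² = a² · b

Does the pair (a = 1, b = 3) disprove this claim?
Yes

Substituting a = 1, b = 3:
LHS = (1 · 3)² = 9
RHS = 1² · 3 = 3

Since LHS ≠ RHS, this pair disproves the claim.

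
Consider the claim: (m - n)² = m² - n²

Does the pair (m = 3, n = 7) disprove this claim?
Yes

Substituting m = 3, n = 7:
LHS = (3 - 7)² = 16
RHS = 3² - 7² = -40

Since LHS ≠ RHS, this pair disproves the claim.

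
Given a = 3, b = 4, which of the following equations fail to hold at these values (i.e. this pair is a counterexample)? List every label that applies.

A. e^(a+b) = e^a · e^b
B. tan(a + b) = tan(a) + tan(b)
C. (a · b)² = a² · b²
Evaluating each claim at the given values:
A. LHS = e^7 ≈ 1097, RHS = e^7 ≈ 1097 → holds here (LHS = RHS)
B. LHS = tan(7) ≈ 0.8714, RHS = tan(3) + tan(4) ≈ 1.015 → fails here (LHS ≠ RHS)
C. LHS = 144, RHS = 144 → holds here (LHS = RHS)

Answer: B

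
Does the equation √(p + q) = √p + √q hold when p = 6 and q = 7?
Fails

Substituting p = 6, q = 7:

LHS = √(6 + 7) = √(13) ≈ 3.606
RHS = √6 + √7 = √(6) + √(7) ≈ 5.095

LHS ≠ RHS, so the equation does not hold at this point.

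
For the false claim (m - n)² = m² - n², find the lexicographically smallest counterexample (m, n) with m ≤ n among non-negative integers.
Substituting (0, 1) into the claim:
LHS = (0 - 1)² = 1
RHS = 0² - 1² = -1

Since LHS ≠ RHS, this pair disproves the claim, and no lexicographically smaller pair (m ≤ n, non-negative integers) does.

For instance (1, 7) is also a counterexample (LHS = 36, RHS = -48), but it's lexicographically larger.

Answer: (m, n) = (0, 1)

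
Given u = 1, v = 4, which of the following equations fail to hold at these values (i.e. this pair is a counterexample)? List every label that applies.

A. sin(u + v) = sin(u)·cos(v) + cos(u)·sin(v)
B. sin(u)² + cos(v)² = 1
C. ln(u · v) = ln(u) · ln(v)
B, C

Evaluating each claim at the given values:
A. LHS = sin(5) ≈ -0.9589, RHS = sin(1)·cos(4) + sin(4)·cos(1) ≈ -0.9589 → holds here (LHS = RHS)
B. LHS = cos(4)² + sin(1)² ≈ 1.135, RHS = 1 → fails here (LHS ≠ RHS)
C. LHS = ln(4) ≈ 1.386, RHS = 0 → fails here (LHS ≠ RHS)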